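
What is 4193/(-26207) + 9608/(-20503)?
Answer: -337765935/537322121 ≈ -0.62861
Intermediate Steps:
4193/(-26207) + 9608/(-20503) = 4193*(-1/26207) + 9608*(-1/20503) = -4193/26207 - 9608/20503 = -337765935/537322121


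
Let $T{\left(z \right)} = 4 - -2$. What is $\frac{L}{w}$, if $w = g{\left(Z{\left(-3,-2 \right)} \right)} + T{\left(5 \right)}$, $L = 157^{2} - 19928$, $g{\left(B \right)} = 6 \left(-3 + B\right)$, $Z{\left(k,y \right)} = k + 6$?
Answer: $\frac{4721}{6} \approx 786.83$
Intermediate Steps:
$Z{\left(k,y \right)} = 6 + k$
$g{\left(B \right)} = -18 + 6 B$
$L = 4721$ ($L = 24649 - 19928 = 4721$)
$T{\left(z \right)} = 6$ ($T{\left(z \right)} = 4 + 2 = 6$)
$w = 6$ ($w = \left(-18 + 6 \left(6 - 3\right)\right) + 6 = \left(-18 + 6 \cdot 3\right) + 6 = \left(-18 + 18\right) + 6 = 0 + 6 = 6$)
$\frac{L}{w} = \frac{4721}{6}$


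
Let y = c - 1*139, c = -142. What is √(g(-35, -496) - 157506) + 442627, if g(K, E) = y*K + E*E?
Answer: 442627 + √98345 ≈ 4.4294e+5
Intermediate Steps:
y = -281 (y = -142 - 1*139 = -142 - 139 = -281)
g(K, E) = E² - 281*K (g(K, E) = -281*K + E*E = -281*K + E² = E² - 281*K)
√(g(-35, -496) - 157506) + 442627 = √(((-496)² - 281*(-35)) - 157506) + 442627 = √((246016 + 9835) - 157506) + 442627 = √(255851 - 157506) + 442627 = √98345 + 442627 = 442627 + √98345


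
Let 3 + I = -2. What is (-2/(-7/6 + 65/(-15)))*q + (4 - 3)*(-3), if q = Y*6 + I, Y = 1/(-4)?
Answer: -59/11 ≈ -5.3636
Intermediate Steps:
Y = -¼ ≈ -0.25000
I = -5 (I = -3 - 2 = -5)
q = -13/2 (q = -¼*6 - 5 = -3/2 - 5 = -13/2 ≈ -6.5000)
(-2/(-7/6 + 65/(-15)))*q + (4 - 3)*(-3) = -2/(-7/6 + 65/(-15))*(-13/2) + (4 - 3)*(-3) = -2/(-7*⅙ + 65*(-1/15))*(-13/2) + 1*(-3) = -2/(-7/6 - 13/3)*(-13/2) - 3 = -2/(-11/2)*(-13/2) - 3 = -2*(-2/11)*(-13/2) - 3 = (4/11)*(-13/2) - 3 = -26/11 - 3 = -59/11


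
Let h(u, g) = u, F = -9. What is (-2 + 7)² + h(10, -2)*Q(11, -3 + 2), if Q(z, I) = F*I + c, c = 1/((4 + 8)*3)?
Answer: 2075/18 ≈ 115.28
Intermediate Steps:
c = 1/36 (c = (⅓)/12 = (1/12)*(⅓) = 1/36 ≈ 0.027778)
Q(z, I) = 1/36 - 9*I (Q(z, I) = -9*I + 1/36 = 1/36 - 9*I)
(-2 + 7)² + h(10, -2)*Q(11, -3 + 2) = (-2 + 7)² + 10*(1/36 - 9*(-3 + 2)) = 5² + 10*(1/36 - 9*(-1)) = 25 + 10*(1/36 + 9) = 25 + 10*(325/36) = 25 + 1625/18 = 2075/18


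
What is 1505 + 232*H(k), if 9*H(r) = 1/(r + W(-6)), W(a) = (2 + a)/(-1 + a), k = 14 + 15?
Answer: 2805439/1863 ≈ 1505.9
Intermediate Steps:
k = 29
W(a) = (2 + a)/(-1 + a)
H(r) = 1/(9*(4/7 + r)) (H(r) = 1/(9*(r + (2 - 6)/(-1 - 6))) = 1/(9*(r - 4/(-7))) = 1/(9*(r - 1/7*(-4))) = 1/(9*(r + 4/7)) = 1/(9*(4/7 + r)))
1505 + 232*H(k) = 1505 + 232*(7/(9*(4 + 7*29))) = 1505 + 232*(7/(9*(4 + 203))) = 1505 + 232*((7/9)/207) = 1505 + 232*((7/9)*(1/207)) = 1505 + 232*(7/1863) = 1505 + 1624/1863 = 2805439/1863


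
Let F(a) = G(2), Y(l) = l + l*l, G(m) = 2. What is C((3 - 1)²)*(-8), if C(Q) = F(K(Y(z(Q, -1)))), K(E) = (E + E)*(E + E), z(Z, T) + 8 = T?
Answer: -16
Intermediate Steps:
z(Z, T) = -8 + T
Y(l) = l + l²
K(E) = 4*E² (K(E) = (2*E)*(2*E) = 4*E²)
F(a) = 2
C(Q) = 2
C((3 - 1)²)*(-8) = 2*(-8) = -16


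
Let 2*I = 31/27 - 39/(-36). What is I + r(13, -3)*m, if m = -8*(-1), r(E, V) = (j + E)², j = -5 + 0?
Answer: 110833/216 ≈ 513.12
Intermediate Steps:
j = -5
r(E, V) = (-5 + E)²
m = 8
I = 241/216 (I = (31/27 - 39/(-36))/2 = (31*(1/27) - 39*(-1/36))/2 = (31/27 + 13/12)/2 = (½)*(241/108) = 241/216 ≈ 1.1157)
I + r(13, -3)*m = 241/216 + (-5 + 13)²*8 = 241/216 + 8²*8 = 241/216 + 64*8 = 241/216 + 512 = 110833/216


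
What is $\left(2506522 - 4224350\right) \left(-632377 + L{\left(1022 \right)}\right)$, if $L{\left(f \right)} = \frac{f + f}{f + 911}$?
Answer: $\frac{2099843223622116}{1933} \approx 1.0863 \cdot 10^{12}$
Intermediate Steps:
$L{\left(f \right)} = \frac{2 f}{911 + f}$
$\left(2506522 - 4224350\right) \left(-632377 + L{\left(1022 \right)}\right) = \left(2506522 - 4224350\right) \left(-632377 + 2 \cdot 1022 \frac{1}{911 + 1022}\right) = - 1717828 \left(-632377 + 2 \cdot 1022 \cdot \frac{1}{1933}\right) = - 1717828 \left(-632377 + \frac{2044}{1933}\right) = \left(-1717828\right) \left(- \frac{1222382697}{1933}\right) = \frac{2099843223622116}{1933}$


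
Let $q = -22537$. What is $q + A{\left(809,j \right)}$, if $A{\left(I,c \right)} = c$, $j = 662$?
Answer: $-21875$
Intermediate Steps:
$q + A{\left(809,j \right)} = -22537 + 662 = -21875$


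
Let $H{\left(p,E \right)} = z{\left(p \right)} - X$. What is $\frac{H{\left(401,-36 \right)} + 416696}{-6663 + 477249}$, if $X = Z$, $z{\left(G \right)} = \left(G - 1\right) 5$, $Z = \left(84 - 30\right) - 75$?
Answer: $\frac{418717}{470586} \approx 0.88978$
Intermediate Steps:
$Z = -21$ ($Z = 54 - 75 = -21$)
$z{\left(G \right)} = -5 + 5 G$ ($z{\left(G \right)} = \left(-1 + G\right) 5 = -5 + 5 G$)
$X = -21$
$H{\left(p,E \right)} = 16 + 5 p$ ($H{\left(p,E \right)} = \left(-5 + 5 p\right) - -21 = \left(-5 + 5 p\right) + 21 = 16 + 5 p$)
$\frac{H{\left(401,-36 \right)} + 416696}{-6663 + 477249} = \frac{\left(16 + 5 \cdot 401\right) + 416696}{-6663 + 477249} = \frac{\left(16 + 2005\right) + 416696}{470586} = \left(2021 + 416696\right) \frac{1}{470586} = 418717 \cdot \frac{1}{470586} = \frac{418717}{470586}$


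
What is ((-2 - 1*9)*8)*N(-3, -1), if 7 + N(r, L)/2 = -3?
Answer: 1760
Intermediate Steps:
N(r, L) = -20 (N(r, L) = -14 + 2*(-3) = -14 - 6 = -20)
((-2 - 1*9)*8)*N(-3, -1) = ((-2 - 1*9)*8)*(-20) = ((-2 - 9)*8)*(-20) = -11*8*(-20) = -88*(-20) = 1760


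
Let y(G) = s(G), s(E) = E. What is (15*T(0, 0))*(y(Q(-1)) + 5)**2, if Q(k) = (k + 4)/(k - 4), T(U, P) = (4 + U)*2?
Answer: 11616/5 ≈ 2323.2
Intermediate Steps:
T(U, P) = 8 + 2*U
Q(k) = (4 + k)/(-4 + k)
y(G) = G
(15*T(0, 0))*(y(Q(-1)) + 5)**2 = (15*(8 + 2*0))*((4 - 1)/(-4 - 1) + 5)**2 = (15*(8 + 0))*(3/(-5) + 5)**2 = (15*8)*(-1/5*3 + 5)**2 = 120*(-3/5 + 5)**2 = 120*(22/5)**2 = 120*(484/25) = 11616/5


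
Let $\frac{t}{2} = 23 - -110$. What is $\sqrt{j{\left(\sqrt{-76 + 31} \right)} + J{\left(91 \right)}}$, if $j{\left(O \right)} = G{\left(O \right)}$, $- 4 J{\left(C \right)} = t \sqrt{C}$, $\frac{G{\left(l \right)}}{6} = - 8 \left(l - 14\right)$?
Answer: $\frac{\sqrt{2688 - 266 \sqrt{91} - 576 i \sqrt{5}}}{2} \approx 13.45 - 11.97 i$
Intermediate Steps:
$t = 266$ ($t = 2 \left(23 - -110\right) = 2 \left(23 + 110\right) = 2 \cdot 133 = 266$)
$G{\left(l \right)} = 672 - 48 l$ ($G{\left(l \right)} = 6 \left(- 8 \left(l - 14\right)\right) = 6 \left(- 8 \left(-14 + l\right)\right) = 6 \left(112 - 8 l\right) = 672 - 48 l$)
$J{\left(C \right)} = - \frac{133 \sqrt{C}}{2}$ ($J{\left(C \right)} = - \frac{266 \sqrt{C}}{4} = - \frac{133 \sqrt{C}}{2}$)
$j{\left(O \right)} = 672 - 48 O$
$\sqrt{j{\left(\sqrt{-76 + 31} \right)} + J{\left(91 \right)}} = \sqrt{\left(672 - 48 \sqrt{-76 + 31}\right) - \frac{133 \sqrt{91}}{2}} = \sqrt{\left(672 - 48 \sqrt{-45}\right) - \frac{133 \sqrt{91}}{2}} = \sqrt{\left(672 - 48 \cdot 3 i \sqrt{5}\right) - \frac{133 \sqrt{91}}{2}} = \sqrt{\left(672 - 144 i \sqrt{5}\right) - \frac{133 \sqrt{91}}{2}} = \sqrt{672 - \frac{133 \sqrt{91}}{2} - 144 i \sqrt{5}}$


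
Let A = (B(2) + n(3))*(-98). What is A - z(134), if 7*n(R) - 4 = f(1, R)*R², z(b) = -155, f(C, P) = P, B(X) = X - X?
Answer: -279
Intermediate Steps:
B(X) = 0
n(R) = 4/7 + R³/7 (n(R) = 4/7 + (R*R²)/7 = 4/7 + R³/7)
A = -434 (A = (0 + (4/7 + (⅐)*3³))*(-98) = (0 + (4/7 + (⅐)*27))*(-98) = (0 + (4/7 + 27/7))*(-98) = (0 + 31/7)*(-98) = (31/7)*(-98) = -434)
A - z(134) = -434 - 1*(-155) = -434 + 155 = -279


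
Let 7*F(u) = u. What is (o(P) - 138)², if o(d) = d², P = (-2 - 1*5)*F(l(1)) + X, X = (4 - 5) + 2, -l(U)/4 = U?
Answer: 12769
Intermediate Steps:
l(U) = -4*U
X = 1 (X = -1 + 2 = 1)
F(u) = u/7
P = 5 (P = (-2 - 1*5)*((-4*1)/7) + 1 = (-2 - 5)*((⅐)*(-4)) + 1 = -7*(-4/7) + 1 = 4 + 1 = 5)
(o(P) - 138)² = (5² - 138)² = (25 - 138)² = (-113)² = 12769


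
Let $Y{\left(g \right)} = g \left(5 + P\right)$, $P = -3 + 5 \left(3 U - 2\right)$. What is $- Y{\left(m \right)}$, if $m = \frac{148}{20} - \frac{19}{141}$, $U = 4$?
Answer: $- \frac{266344}{705} \approx -377.79$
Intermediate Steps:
$m = \frac{5122}{705}$ ($m = 148 \cdot \frac{1}{20} - \frac{19}{141} = \frac{37}{5} - \frac{19}{141} = \frac{5122}{705} \approx 7.2653$)
$P = 47$ ($P = -3 + 5 \left(3 \cdot 4 - 2\right) = -3 + 5 \left(12 - 2\right) = -3 + 5 \cdot 10 = -3 + 50 = 47$)
$Y{\left(g \right)} = 52 g$ ($Y{\left(g \right)} = g \left(5 + 47\right) = g 52 = 52 g$)
$- Y{\left(m \right)} = - \frac{52 \cdot 5122}{705} = \left(-1\right) \frac{266344}{705} = - \frac{266344}{705}$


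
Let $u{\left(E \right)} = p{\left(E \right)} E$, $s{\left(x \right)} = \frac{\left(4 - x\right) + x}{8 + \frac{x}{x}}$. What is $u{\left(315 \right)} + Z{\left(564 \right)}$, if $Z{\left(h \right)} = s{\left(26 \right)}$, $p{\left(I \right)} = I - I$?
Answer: $\frac{4}{9} \approx 0.44444$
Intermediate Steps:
$p{\left(I \right)} = 0$
$s{\left(x \right)} = \frac{4}{9}$ ($s{\left(x \right)} = \frac{4}{8 + 1} = \frac{4}{9}$)
$Z{\left(h \right)} = \frac{4}{9}$
$u{\left(E \right)} = 0$ ($u{\left(E \right)} = 0 E = 0$)
$u{\left(315 \right)} + Z{\left(564 \right)} = 0 + \frac{4}{9} = \frac{4}{9}$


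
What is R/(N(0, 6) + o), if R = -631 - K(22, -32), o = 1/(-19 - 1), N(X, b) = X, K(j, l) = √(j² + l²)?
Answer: 12620 + 40*√377 ≈ 13397.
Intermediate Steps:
o = -1/20 (o = 1/(-20) = -1/20 ≈ -0.050000)
R = -631 - 2*√377 (R = -631 - √(22² + (-32)²) = -631 - √(484 + 1024) = -631 - √1508 = -631 - 2*√377 ≈ -669.83)
R/(N(0, 6) + o) = (-631 - 2*√377)/(0 - 1/20) = (-631 - 2*√377)/(-1/20) = -20*(-631 - 2*√377) = 12620 + 40*√377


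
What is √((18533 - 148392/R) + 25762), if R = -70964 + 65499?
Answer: √1323735398655/5465 ≈ 210.53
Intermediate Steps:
R = -5465
√((18533 - 148392/R) + 25762) = √((18533 - 148392/(-5465)) + 25762) = √((18533 - 148392*(-1)/5465) + 25762) = √((18533 - 1*(-148392/5465)) + 25762) = √((18533 + 148392/5465) + 25762) = √(101431237/5465 + 25762) = √(242220567/5465) = √1323735398655/5465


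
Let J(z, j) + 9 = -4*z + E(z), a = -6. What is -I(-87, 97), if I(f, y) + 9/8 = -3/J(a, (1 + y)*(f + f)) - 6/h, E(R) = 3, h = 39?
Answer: 451/312 ≈ 1.4455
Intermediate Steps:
J(z, j) = -6 - 4*z (J(z, j) = -9 + (-4*z + 3) = -9 + (3 - 4*z) = -6 - 4*z)
I(f, y) = -451/312 (I(f, y) = -9/8 + (-3/(-6 - 4*(-6)) - 6/39) = -9/8 + (-3/(-6 + 24) - 6*1/39) = -9/8 + (-3/18 - 2/13) = -9/8 + (-3*1/18 - 2/13) = -9/8 + (-1/6 - 2/13) = -9/8 - 25/78 = -451/312)
-I(-87, 97) = -1*(-451/312) = 451/312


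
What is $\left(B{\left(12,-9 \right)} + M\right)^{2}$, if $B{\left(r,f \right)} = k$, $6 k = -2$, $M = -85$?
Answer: $\frac{65536}{9} \approx 7281.8$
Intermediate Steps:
$k = - \frac{1}{3}$ ($k = \frac{1}{6} \left(-2\right) = - \frac{1}{3} \approx -0.33333$)
$B{\left(r,f \right)} = - \frac{1}{3}$
$\left(B{\left(12,-9 \right)} + M\right)^{2} = \left(- \frac{1}{3} - 85\right)^{2} = \left(- \frac{256}{3}\right)^{2} = \frac{65536}{9}$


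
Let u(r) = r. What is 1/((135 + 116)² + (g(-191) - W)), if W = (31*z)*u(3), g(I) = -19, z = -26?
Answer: 1/65400 ≈ 1.5291e-5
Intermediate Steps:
W = -2418 (W = (31*(-26))*3 = -806*3 = -2418)
1/((135 + 116)² + (g(-191) - W)) = 1/((135 + 116)² + (-19 - 1*(-2418))) = 1/(251² + (-19 + 2418)) = 1/(63001 + 2399) = 1/65400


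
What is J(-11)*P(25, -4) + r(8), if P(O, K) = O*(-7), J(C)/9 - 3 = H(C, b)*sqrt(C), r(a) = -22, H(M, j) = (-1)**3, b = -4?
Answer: -4747 + 1575*I*sqrt(11) ≈ -4747.0 + 5223.7*I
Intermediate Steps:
H(M, j) = -1
J(C) = 27 - 9*sqrt(C) (J(C) = 27 + 9*(-sqrt(C)) = 27 - 9*sqrt(C))
P(O, K) = -7*O
J(-11)*P(25, -4) + r(8) = (27 - 9*I*sqrt(11))*(-7*25) - 22 = (27 - 9*I*sqrt(11))*(-175) - 22 = (-4725 + 1575*I*sqrt(11)) - 22 = -4747 + 1575*I*sqrt(11)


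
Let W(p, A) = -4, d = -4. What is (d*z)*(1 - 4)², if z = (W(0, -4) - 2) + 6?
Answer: 0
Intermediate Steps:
z = 0 (z = (-4 - 2) + 6 = -6 + 6 = 0)
(d*z)*(1 - 4)² = (-4*0)*(1 - 4)² = 0*(-3)² = 0*9 = 0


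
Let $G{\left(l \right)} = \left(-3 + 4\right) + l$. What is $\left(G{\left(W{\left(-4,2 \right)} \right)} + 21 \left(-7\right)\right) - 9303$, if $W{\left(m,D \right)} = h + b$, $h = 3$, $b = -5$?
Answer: $-9451$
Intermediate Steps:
$W{\left(m,D \right)} = -2$ ($W{\left(m,D \right)} = 3 - 5 = -2$)
$G{\left(l \right)} = 1 + l$
$\left(G{\left(W{\left(-4,2 \right)} \right)} + 21 \left(-7\right)\right) - 9303 = \left(\left(1 - 2\right) + 21 \left(-7\right)\right) - 9303 = \left(-1 - 147\right) - 9303 = -148 - 9303 = -9451$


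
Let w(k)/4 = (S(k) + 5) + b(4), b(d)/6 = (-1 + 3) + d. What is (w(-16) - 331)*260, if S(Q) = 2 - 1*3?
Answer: -44460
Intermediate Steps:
b(d) = 12 + 6*d (b(d) = 6*((-1 + 3) + d) = 6*(2 + d) = 12 + 6*d)
S(Q) = -1 (S(Q) = 2 - 3 = -1)
w(k) = 160 (w(k) = 4*((-1 + 5) + (12 + 6*4)) = 4*(4 + (12 + 24)) = 4*(4 + 36) = 4*40 = 160)
(w(-16) - 331)*260 = (160 - 331)*260 = -171*260 = -44460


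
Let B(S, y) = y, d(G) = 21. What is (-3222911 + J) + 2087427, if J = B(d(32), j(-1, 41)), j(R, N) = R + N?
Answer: -1135444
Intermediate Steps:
j(R, N) = N + R
J = 40 (J = 41 - 1 = 40)
(-3222911 + J) + 2087427 = (-3222911 + 40) + 2087427 = -3222871 + 2087427 = -1135444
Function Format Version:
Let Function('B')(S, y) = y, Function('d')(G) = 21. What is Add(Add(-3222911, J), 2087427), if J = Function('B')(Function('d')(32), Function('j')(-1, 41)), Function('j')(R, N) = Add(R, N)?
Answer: -1135444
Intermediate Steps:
Function('j')(R, N) = Add(N, R)
J = 40 (J = Add(41, -1) = 40)
Add(Add(-3222911, J), 2087427) = Add(Add(-3222911, 40), 2087427) = Add(-3222871, 2087427) = -1135444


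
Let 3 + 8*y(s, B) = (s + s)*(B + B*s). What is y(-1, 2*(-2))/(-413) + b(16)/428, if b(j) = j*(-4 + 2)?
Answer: -26111/353528 ≈ -0.073858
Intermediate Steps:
b(j) = -2*j (b(j) = j*(-2) = -2*j)
y(s, B) = -3/8 + s*(B + B*s)/4 (y(s, B) = -3/8 + ((s + s)*(B + B*s))/8 = -3/8 + ((2*s)*(B + B*s))/8 = -3/8 + (2*s*(B + B*s))/8 = -3/8 + s*(B + B*s)/4)
y(-1, 2*(-2))/(-413) + b(16)/428 = (-3/8 + (¼)*(2*(-2))*(-1) + (¼)*(2*(-2))*(-1)²)/(-413) - 2*16/428 = (-3/8 + (¼)*(-4)*(-1) + (¼)*(-4)*1)*(-1/413) - 32*1/428 = (-3/8 + 1 - 1)*(-1/413) - 8/107 = -3/8*(-1/413) - 8/107 = 3/3304 - 8/107 = -26111/353528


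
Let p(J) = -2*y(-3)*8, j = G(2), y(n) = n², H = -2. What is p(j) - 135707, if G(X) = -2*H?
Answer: -135851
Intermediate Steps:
G(X) = 4 (G(X) = -2*(-2) = 4)
j = 4
p(J) = -144 (p(J) = -2*(-3)²*8 = -2*9*8 = -18*8 = -144)
p(j) - 135707 = -144 - 135707 = -135851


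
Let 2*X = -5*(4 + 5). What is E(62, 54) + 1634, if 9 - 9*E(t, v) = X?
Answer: 3275/2 ≈ 1637.5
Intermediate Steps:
X = -45/2 (X = (-5*(4 + 5))/2 = (-5*9)/2 = (1/2)*(-45) = -45/2 ≈ -22.500)
E(t, v) = 7/2 (E(t, v) = 1 - 1/9*(-45/2) = 1 + 5/2 = 7/2)
E(62, 54) + 1634 = 7/2 + 1634 = 3275/2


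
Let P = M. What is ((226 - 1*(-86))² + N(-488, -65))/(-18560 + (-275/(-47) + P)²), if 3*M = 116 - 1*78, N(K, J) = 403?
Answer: -1943308107/362174039 ≈ -5.3657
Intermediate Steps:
M = 38/3 (M = (116 - 1*78)/3 = (116 - 78)/3 = (⅓)*38 = 38/3 ≈ 12.667)
P = 38/3 ≈ 12.667
((226 - 1*(-86))² + N(-488, -65))/(-18560 + (-275/(-47) + P)²) = ((226 - 1*(-86))² + 403)/(-18560 + (-275/(-47) + 38/3)²) = ((226 + 86)² + 403)/(-18560 + (-275*(-1/47) + 38/3)²) = (312² + 403)/(-18560 + (275/47 + 38/3)²) = (97344 + 403)/(-18560 + (2611/141)²) = 97747/(-18560 + 6817321/19881) = 97747/(-362174039/19881) = 97747*(-19881/362174039) = -1943308107/362174039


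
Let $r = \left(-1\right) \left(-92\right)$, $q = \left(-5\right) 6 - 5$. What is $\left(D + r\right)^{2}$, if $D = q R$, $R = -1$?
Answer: $16129$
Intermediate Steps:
$q = -35$ ($q = -30 - 5 = -35$)
$r = 92$
$D = 35$ ($D = \left(-35\right) \left(-1\right) = 35$)
$\left(D + r\right)^{2} = \left(35 + 92\right)^{2} = 127^{2} = 16129$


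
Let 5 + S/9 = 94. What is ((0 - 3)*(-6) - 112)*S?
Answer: -75294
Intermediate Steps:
S = 801 (S = -45 + 9*94 = -45 + 846 = 801)
((0 - 3)*(-6) - 112)*S = ((0 - 3)*(-6) - 112)*801 = (-3*(-6) - 112)*801 = (18 - 112)*801 = -94*801 = -75294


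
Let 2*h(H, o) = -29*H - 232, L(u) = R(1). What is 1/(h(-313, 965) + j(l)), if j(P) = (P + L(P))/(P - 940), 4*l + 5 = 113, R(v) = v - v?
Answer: 1826/8075431 ≈ 0.00022612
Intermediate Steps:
R(v) = 0
L(u) = 0
l = 27 (l = -5/4 + (¼)*113 = -5/4 + 113/4 = 27)
j(P) = P/(-940 + P) (j(P) = (P + 0)/(P - 940) = P/(-940 + P))
h(H, o) = -116 - 29*H/2 (h(H, o) = (-29*H - 232)/2 = (-232 - 29*H)/2 = -116 - 29*H/2)
1/(h(-313, 965) + j(l)) = 1/((-116 - 29/2*(-313)) + 27/(-940 + 27)) = 1/((-116 + 9077/2) + 27/(-913)) = 1/(8845/2 + 27*(-1/913)) = 1/(8845/2 - 27/913) = 1/(8075431/1826) = 1826/8075431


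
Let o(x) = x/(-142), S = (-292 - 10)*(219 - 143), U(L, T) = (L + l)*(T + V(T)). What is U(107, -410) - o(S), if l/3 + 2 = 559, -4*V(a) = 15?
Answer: -104484897/142 ≈ -7.3581e+5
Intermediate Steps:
V(a) = -15/4 (V(a) = -¼*15 = -15/4)
l = 1671 (l = -6 + 3*559 = -6 + 1677 = 1671)
U(L, T) = (1671 + L)*(-15/4 + T) (U(L, T) = (L + 1671)*(T - 15/4) = (1671 + L)*(-15/4 + T))
S = -22952 (S = -302*76 = -22952)
o(x) = -x/142 (o(x) = x*(-1/142) = -x/142)
U(107, -410) - o(S) = (-25065/4 + 1671*(-410) - 15/4*107 + 107*(-410)) - (-1)*(-22952)/142 = (-25065/4 - 685110 - 1605/4 - 43870) - 1*11476/71 = -1471295/2 - 11476/71 = -104484897/142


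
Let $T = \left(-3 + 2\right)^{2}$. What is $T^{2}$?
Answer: $1$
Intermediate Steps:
$T = 1$ ($T = \left(-1\right)^{2} = 1$)
$T^{2} = 1^{2} = 1$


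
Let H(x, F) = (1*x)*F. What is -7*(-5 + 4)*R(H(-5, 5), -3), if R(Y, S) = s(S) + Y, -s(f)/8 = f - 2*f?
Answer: -343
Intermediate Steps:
s(f) = 8*f (s(f) = -8*(f - 2*f) = -(-8)*f = 8*f)
H(x, F) = F*x (H(x, F) = x*F = F*x)
R(Y, S) = Y + 8*S (R(Y, S) = 8*S + Y = Y + 8*S)
-7*(-5 + 4)*R(H(-5, 5), -3) = -7*(-5 + 4)*(5*(-5) + 8*(-3)) = -(-7)*(-25 - 24) = -(-7)*(-49) = -7*49 = -343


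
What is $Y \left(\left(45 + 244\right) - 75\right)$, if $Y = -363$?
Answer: $-77682$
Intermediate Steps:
$Y \left(\left(45 + 244\right) - 75\right) = - 363 \left(\left(45 + 244\right) - 75\right) = - 363 \left(289 - 75\right) = \left(-363\right) 214 = -77682$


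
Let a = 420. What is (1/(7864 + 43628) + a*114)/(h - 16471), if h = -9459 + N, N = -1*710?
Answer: -2465436961/1371746880 ≈ -1.7973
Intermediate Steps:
N = -710
h = -10169 (h = -9459 - 710 = -10169)
(1/(7864 + 43628) + a*114)/(h - 16471) = (1/(7864 + 43628) + 420*114)/(-10169 - 16471) = (1/51492 + 47880)/(-26640) = (1/51492 + 47880)*(-1/26640) = (2465436961/51492)*(-1/26640) = -2465436961/1371746880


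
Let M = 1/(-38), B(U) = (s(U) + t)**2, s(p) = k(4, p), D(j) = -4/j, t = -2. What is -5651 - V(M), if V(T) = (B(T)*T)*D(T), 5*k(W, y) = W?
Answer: -141131/25 ≈ -5645.2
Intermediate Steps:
k(W, y) = W/5
s(p) = 4/5 (s(p) = (1/5)*4 = 4/5)
B(U) = 36/25 (B(U) = (4/5 - 2)**2 = (-6/5)**2 = 36/25)
M = -1/38 ≈ -0.026316
V(T) = -144/25 (V(T) = (36*T/25)*(-4/T) = -144/25)
-5651 - V(M) = -5651 - 1*(-144/25) = -5651 + 144/25 = -141131/25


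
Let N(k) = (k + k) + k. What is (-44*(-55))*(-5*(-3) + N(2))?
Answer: 50820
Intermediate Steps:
N(k) = 3*k (N(k) = 2*k + k = 3*k)
(-44*(-55))*(-5*(-3) + N(2)) = (-44*(-55))*(-5*(-3) + 3*2) = 2420*(15 + 6) = 2420*21 = 50820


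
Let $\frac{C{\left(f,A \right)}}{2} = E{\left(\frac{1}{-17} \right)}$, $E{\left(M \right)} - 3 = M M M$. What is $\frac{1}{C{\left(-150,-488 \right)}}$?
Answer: $\frac{4913}{29476} \approx 0.16668$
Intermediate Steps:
$E{\left(M \right)} = 3 + M^{3}$ ($E{\left(M \right)} = 3 + M M M = 3 + M^{2} M = 3 + M^{3}$)
$C{\left(f,A \right)} = \frac{29476}{4913}$ ($C{\left(f,A \right)} = 2 \left(3 + \left(\frac{1}{-17}\right)^{3}\right) = 2 \left(3 + \left(- \frac{1}{17}\right)^{3}\right) = 2 \left(3 - \frac{1}{4913}\right) = 2 \cdot \frac{14738}{4913} = \frac{29476}{4913}$)
$\frac{1}{C{\left(-150,-488 \right)}} = \frac{1}{\frac{29476}{4913}} = \frac{4913}{29476}$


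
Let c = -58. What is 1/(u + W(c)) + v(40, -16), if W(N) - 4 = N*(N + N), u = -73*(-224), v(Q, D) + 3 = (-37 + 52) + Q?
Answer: 1200369/23084 ≈ 52.000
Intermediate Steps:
v(Q, D) = 12 + Q (v(Q, D) = -3 + ((-37 + 52) + Q) = -3 + (15 + Q) = 12 + Q)
u = 16352
W(N) = 4 + 2*N² (W(N) = 4 + N*(N + N) = 4 + N*(2*N) = 4 + 2*N²)
1/(u + W(c)) + v(40, -16) = 1/(16352 + (4 + 2*(-58)²)) + (12 + 40) = 1/(16352 + (4 + 2*3364)) + 52 = 1/(16352 + (4 + 6728)) + 52 = 1/(16352 + 6732) + 52 = 1/23084 + 52 = 1200369/23084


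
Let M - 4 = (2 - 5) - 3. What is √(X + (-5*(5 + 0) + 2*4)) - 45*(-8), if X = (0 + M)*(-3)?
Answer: 360 + I*√11 ≈ 360.0 + 3.3166*I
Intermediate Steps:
M = -2 (M = 4 + ((2 - 5) - 3) = 4 + (-3 - 3) = 4 - 6 = -2)
X = 6 (X = (0 - 2)*(-3) = -2*(-3) = 6)
√(X + (-5*(5 + 0) + 2*4)) - 45*(-8) = √(6 + (-5*(5 + 0) + 2*4)) - 45*(-8) = √(6 + (-5*5 + 8)) + 360 = √(6 + (-25 + 8)) + 360 = √(6 - 17) + 360 = √(-11) + 360 = I*√11 + 360 = 360 + I*√11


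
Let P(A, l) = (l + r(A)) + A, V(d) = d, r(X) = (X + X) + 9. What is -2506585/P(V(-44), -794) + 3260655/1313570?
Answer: 659112975817/240908738 ≈ 2735.9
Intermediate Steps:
r(X) = 9 + 2*X (r(X) = 2*X + 9 = 9 + 2*X)
P(A, l) = 9 + l + 3*A (P(A, l) = (l + (9 + 2*A)) + A = (9 + l + 2*A) + A = 9 + l + 3*A)
-2506585/P(V(-44), -794) + 3260655/1313570 = -2506585/(9 - 794 + 3*(-44)) + 3260655/1313570 = -2506585/(9 - 794 - 132) + 3260655*(1/1313570) = -2506585/(-917) + 652131/262714 = -2506585*(-1/917) + 652131/262714 = 2506585/917 + 652131/262714 = 659112975817/240908738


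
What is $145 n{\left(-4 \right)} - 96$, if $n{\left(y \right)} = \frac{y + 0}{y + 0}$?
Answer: $49$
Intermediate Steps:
$n{\left(y \right)} = 1$ ($n{\left(y \right)} = \frac{y}{y} = 1$)
$145 n{\left(-4 \right)} - 96 = 145 \cdot 1 - 96 = 145 - 96 = 49$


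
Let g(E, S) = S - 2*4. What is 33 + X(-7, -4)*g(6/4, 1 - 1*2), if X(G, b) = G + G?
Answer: 159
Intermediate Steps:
X(G, b) = 2*G
g(E, S) = -8 + S (g(E, S) = S - 8 = -8 + S)
33 + X(-7, -4)*g(6/4, 1 - 1*2) = 33 + (2*(-7))*(-8 + (1 - 1*2)) = 33 - 14*(-8 + (1 - 2)) = 33 - 14*(-8 - 1) = 33 - 14*(-9) = 33 + 126 = 159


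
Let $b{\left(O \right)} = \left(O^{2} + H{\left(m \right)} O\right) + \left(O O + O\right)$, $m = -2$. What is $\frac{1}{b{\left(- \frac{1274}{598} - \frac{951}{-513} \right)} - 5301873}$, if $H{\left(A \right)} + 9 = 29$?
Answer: $- \frac{15468489}{82012051673593} \approx -1.8861 \cdot 10^{-7}$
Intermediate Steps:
$H{\left(A \right)} = 20$ ($H{\left(A \right)} = -9 + 29 = 20$)
$b{\left(O \right)} = 2 O^{2} + 21 O$ ($b{\left(O \right)} = \left(O^{2} + 20 O\right) + \left(O O + O\right) = \left(O^{2} + 20 O\right) + \left(O^{2} + O\right) = \left(O^{2} + 20 O\right) + \left(O + O^{2}\right) = 2 O^{2} + 21 O$)
$\frac{1}{b{\left(- \frac{1274}{598} - \frac{951}{-513} \right)} - 5301873} = \frac{1}{\left(- \frac{1274}{598} - \frac{951}{-513}\right) \left(21 + 2 \left(- \frac{1274}{598} - \frac{951}{-513}\right)\right) - 5301873} = \frac{1}{\left(\left(-1274\right) \frac{1}{598} - - \frac{317}{171}\right) \left(21 + 2 \left(\left(-1274\right) \frac{1}{598} - - \frac{317}{171}\right)\right) - 5301873} = \frac{1}{\left(- \frac{49}{23} + \frac{317}{171}\right) \left(21 + 2 \left(- \frac{49}{23} + \frac{317}{171}\right)\right) - 5301873} = \frac{1}{- \frac{1088 \left(21 + 2 \left(- \frac{1088}{3933}\right)\right)}{3933} - 5301873} = \frac{1}{- \frac{1088 \left(21 - \frac{2176}{3933}\right)}{3933} - 5301873} = \frac{1}{\left(- \frac{1088}{3933}\right) \frac{80417}{3933} - 5301873} = \frac{1}{- \frac{87493696}{15468489} - 5301873} = \frac{1}{- \frac{82012051673593}{15468489}} = - \frac{15468489}{82012051673593}$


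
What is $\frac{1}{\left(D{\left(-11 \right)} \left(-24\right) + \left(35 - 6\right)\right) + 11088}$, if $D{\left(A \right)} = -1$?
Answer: $\frac{1}{11141} \approx 8.9759 \cdot 10^{-5}$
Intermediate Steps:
$\frac{1}{\left(D{\left(-11 \right)} \left(-24\right) + \left(35 - 6\right)\right) + 11088} = \frac{1}{\left(\left(-1\right) \left(-24\right) + \left(35 - 6\right)\right) + 11088} = \frac{1}{\left(24 + 29\right) + 11088} = \frac{1}{53 + 11088} = \frac{1}{11141}$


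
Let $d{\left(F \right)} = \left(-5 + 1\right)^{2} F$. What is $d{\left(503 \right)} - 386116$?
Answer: $-378068$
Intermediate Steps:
$d{\left(F \right)} = 16 F$ ($d{\left(F \right)} = \left(-4\right)^{2} F = 16 F$)
$d{\left(503 \right)} - 386116 = 16 \cdot 503 - 386116 = 8048 - 386116 = -378068$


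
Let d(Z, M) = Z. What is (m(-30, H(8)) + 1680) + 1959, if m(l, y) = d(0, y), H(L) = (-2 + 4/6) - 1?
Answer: 3639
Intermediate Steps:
H(L) = -7/3 (H(L) = (-2 + 4*(1/6)) - 1 = (-2 + 2/3) - 1 = -4/3 - 1 = -7/3)
m(l, y) = 0
(m(-30, H(8)) + 1680) + 1959 = (0 + 1680) + 1959 = 1680 + 1959 = 3639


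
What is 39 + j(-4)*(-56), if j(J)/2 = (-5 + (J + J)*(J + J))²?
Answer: -389833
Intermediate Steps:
j(J) = 2*(-5 + 4*J²)² (j(J) = 2*(-5 + (J + J)*(J + J))² = 2*(-5 + (2*J)*(2*J))² = 2*(-5 + 4*J²)²)
39 + j(-4)*(-56) = 39 + (2*(-5 + 4*(-4)²)²)*(-56) = 39 + (2*(-5 + 4*16)²)*(-56) = 39 + (2*(-5 + 64)²)*(-56) = 39 + (2*59²)*(-56) = 39 + (2*3481)*(-56) = 39 + 6962*(-56) = 39 - 389872 = -389833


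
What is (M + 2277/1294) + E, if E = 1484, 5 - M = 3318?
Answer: -2364449/1294 ≈ -1827.2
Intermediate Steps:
M = -3313 (M = 5 - 1*3318 = 5 - 3318 = -3313)
(M + 2277/1294) + E = (-3313 + 2277/1294) + 1484 = -4284745/1294 + 1484 = -2364449/1294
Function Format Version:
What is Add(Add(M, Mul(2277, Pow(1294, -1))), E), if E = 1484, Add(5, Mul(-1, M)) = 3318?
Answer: Rational(-2364449, 1294) ≈ -1827.2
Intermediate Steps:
M = -3313 (M = Add(5, Mul(-1, 3318)) = Add(5, -3318) = -3313)
Add(Add(M, Mul(2277, Pow(1294, -1))), E) = Add(Add(-3313, Mul(2277, Pow(1294, -1))), 1484) = Add(Add(-3313, Mul(2277, Rational(1, 1294))), 1484) = Add(Add(-3313, Rational(2277, 1294)), 1484) = Add(Rational(-4284745, 1294), 1484) = Rational(-2364449, 1294)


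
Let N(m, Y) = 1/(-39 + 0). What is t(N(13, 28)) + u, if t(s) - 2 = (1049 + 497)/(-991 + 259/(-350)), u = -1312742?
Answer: -65094915680/49587 ≈ -1.3127e+6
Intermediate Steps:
N(m, Y) = -1/39 (N(m, Y) = 1/(-39) = -1/39)
t(s) = 21874/49587 (t(s) = 2 + (1049 + 497)/(-991 + 259/(-350)) = 2 + 1546/(-991 + 259*(-1/350)) = 2 + 1546/(-991 - 37/50) = 2 + 1546/(-49587/50) = 2 + 1546*(-50/49587) = 2 - 77300/49587 = 21874/49587)
t(N(13, 28)) + u = 21874/49587 - 1312742 = -65094915680/49587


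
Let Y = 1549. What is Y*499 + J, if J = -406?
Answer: 772545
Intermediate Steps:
Y*499 + J = 1549*499 - 406 = 772951 - 406 = 772545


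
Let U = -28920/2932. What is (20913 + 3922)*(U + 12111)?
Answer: 220289753055/733 ≈ 3.0053e+8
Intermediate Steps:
U = -7230/733 (U = -28920*1/2932 = -7230/733 ≈ -9.8636)
(20913 + 3922)*(U + 12111) = (20913 + 3922)*(-7230/733 + 12111) = 24835*(8870133/733) = 220289753055/733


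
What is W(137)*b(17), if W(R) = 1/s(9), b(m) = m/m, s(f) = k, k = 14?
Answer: 1/14 ≈ 0.071429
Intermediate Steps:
s(f) = 14
b(m) = 1
W(R) = 1/14
W(137)*b(17) = (1/14)*1 = 1/14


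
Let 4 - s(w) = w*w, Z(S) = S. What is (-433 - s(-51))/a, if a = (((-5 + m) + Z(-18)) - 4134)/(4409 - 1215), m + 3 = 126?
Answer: -3455908/2017 ≈ -1713.4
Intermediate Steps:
s(w) = 4 - w² (s(w) = 4 - w*w = 4 - w²)
m = 123 (m = -3 + 126 = 123)
a = -2017/1597 (a = (((-5 + 123) - 18) - 4134)/(4409 - 1215) = ((118 - 18) - 4134)/3194 = (100 - 4134)*(1/3194) = -4034*1/3194 = -2017/1597 ≈ -1.2630)
(-433 - s(-51))/a = (-433 - (4 - 1*(-51)²))/(-2017/1597) = (-433 - (4 - 1*2601))*(-1597/2017) = (-433 - (4 - 2601))*(-1597/2017) = (-433 - 1*(-2597))*(-1597/2017) = (-433 + 2597)*(-1597/2017) = 2164*(-1597/2017) = -3455908/2017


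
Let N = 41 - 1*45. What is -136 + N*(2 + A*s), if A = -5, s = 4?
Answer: -64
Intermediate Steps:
N = -4 (N = 41 - 45 = -4)
-136 + N*(2 + A*s) = -136 - 4*(2 - 5*4) = -136 - 4*(2 - 20) = -136 - 4*(-18) = -136 + 72 = -64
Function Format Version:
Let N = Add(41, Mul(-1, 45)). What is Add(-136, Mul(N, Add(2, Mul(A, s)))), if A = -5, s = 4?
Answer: -64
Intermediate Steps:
N = -4 (N = Add(41, -45) = -4)
Add(-136, Mul(N, Add(2, Mul(A, s)))) = Add(-136, Mul(-4, Add(2, Mul(-5, 4)))) = Add(-136, Mul(-4, Add(2, -20))) = Add(-136, Mul(-4, -18)) = Add(-136, 72) = -64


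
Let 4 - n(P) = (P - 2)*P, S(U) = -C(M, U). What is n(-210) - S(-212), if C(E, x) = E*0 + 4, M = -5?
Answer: -44512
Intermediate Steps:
C(E, x) = 4 (C(E, x) = 0 + 4 = 4)
S(U) = -4 (S(U) = -1*4 = -4)
n(P) = 4 - P*(-2 + P) (n(P) = 4 - (P - 2)*P = 4 - (-2 + P)*P = 4 - P*(-2 + P))
n(-210) - S(-212) = (4 - 1*(-210)² + 2*(-210)) - 1*(-4) = (4 - 1*44100 - 420) + 4 = (4 - 44100 - 420) + 4 = -44516 + 4 = -44512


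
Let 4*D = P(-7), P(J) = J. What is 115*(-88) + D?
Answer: -40487/4 ≈ -10122.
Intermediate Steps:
D = -7/4 (D = (¼)*(-7) = -7/4 ≈ -1.7500)
115*(-88) + D = 115*(-88) - 7/4 = -10120 - 7/4 = -40487/4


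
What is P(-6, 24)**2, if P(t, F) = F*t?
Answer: 20736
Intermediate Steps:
P(-6, 24)**2 = (24*(-6))**2 = (-144)**2 = 20736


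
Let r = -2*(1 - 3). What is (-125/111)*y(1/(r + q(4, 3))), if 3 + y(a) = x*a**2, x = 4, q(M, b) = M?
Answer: 5875/1776 ≈ 3.3080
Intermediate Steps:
r = 4 (r = -2*(-2) = 4)
y(a) = -3 + 4*a**2
(-125/111)*y(1/(r + q(4, 3))) = (-125/111)*(-3 + 4*(1/(4 + 4))**2) = (-125*1/111)*(-3 + 4*(1/8)**2) = -125*(-3 + 4*(1/8)**2)/111 = -125*(-3 + 4*(1/64))/111 = -125*(-3 + 1/16)/111 = -125/111*(-47/16) = 5875/1776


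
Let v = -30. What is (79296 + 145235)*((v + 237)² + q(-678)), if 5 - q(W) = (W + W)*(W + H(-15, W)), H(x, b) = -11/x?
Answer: -982906456538/5 ≈ -1.9658e+11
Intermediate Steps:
q(W) = 5 - 2*W*(11/15 + W) (q(W) = 5 - (W + W)*(W - 11/(-15)) = 5 - 2*W*(W - 11*(-1/15)) = 5 - 2*W*(W + 11/15) = 5 - 2*W*(11/15 + W))
(79296 + 145235)*((v + 237)² + q(-678)) = (79296 + 145235)*((-30 + 237)² + (5 - 2*(-678)² - 22/15*(-678))) = 224531*(207² + (5 - 2*459684 + 4972/5)) = 224531*(42849 + (5 - 919368 + 4972/5)) = 224531*(42849 - 4591843/5) = 224531*(-4377598/5) = -982906456538/5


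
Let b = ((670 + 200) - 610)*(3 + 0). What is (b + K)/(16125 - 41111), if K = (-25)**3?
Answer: 14845/24986 ≈ 0.59413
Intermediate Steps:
K = -15625
b = 780 (b = (870 - 610)*3 = 260*3 = 780)
(b + K)/(16125 - 41111) = (780 - 15625)/(16125 - 41111) = -14845/(-24986) = -14845*(-1/24986) = 14845/24986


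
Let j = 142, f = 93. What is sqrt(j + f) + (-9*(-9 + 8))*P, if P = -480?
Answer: -4320 + sqrt(235) ≈ -4304.7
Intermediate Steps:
sqrt(j + f) + (-9*(-9 + 8))*P = sqrt(142 + 93) - 9*(-9 + 8)*(-480) = sqrt(235) - 9*(-1)*(-480) = sqrt(235) + 9*(-480) = sqrt(235) - 4320 = -4320 + sqrt(235)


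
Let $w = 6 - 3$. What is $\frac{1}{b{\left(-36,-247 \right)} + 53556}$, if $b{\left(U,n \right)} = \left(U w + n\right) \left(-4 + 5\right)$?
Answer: $\frac{1}{53201} \approx 1.8797 \cdot 10^{-5}$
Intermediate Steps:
$w = 3$
$b{\left(U,n \right)} = n + 3 U$ ($b{\left(U,n \right)} = \left(U 3 + n\right) \left(-4 + 5\right) = \left(3 U + n\right) 1 = \left(n + 3 U\right) 1 = n + 3 U$)
$\frac{1}{b{\left(-36,-247 \right)} + 53556} = \frac{1}{\left(-247 + 3 \left(-36\right)\right) + 53556} = \frac{1}{\left(-247 - 108\right) + 53556} = \frac{1}{-355 + 53556} = \frac{1}{53201}$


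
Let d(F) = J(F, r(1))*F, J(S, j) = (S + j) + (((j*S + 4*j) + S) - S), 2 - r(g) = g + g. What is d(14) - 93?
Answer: 103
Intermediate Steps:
r(g) = 2 - 2*g (r(g) = 2 - (g + g) = 2 - 2*g)
J(S, j) = S + 5*j + S*j (J(S, j) = (S + j) + (((S*j + 4*j) + S) - S) = (S + j) + (((4*j + S*j) + S) - S) = (S + j) + ((S + 4*j + S*j) - S) = (S + j) + (4*j + S*j) = S + 5*j + S*j)
d(F) = F² (d(F) = (F + 5*(2 - 2*1) + F*(2 - 2*1))*F = (F + 5*(2 - 2) + F*(2 - 2))*F = (F + 5*0 + F*0)*F = (F + 0 + 0)*F = F*F = F²)
d(14) - 93 = 14² - 93 = 196 - 93 = 103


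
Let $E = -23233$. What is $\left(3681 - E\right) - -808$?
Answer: $27722$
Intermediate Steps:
$\left(3681 - E\right) - -808 = \left(3681 - -23233\right) - -808 = \left(3681 + 23233\right) + 808 = 26914 + 808 = 27722$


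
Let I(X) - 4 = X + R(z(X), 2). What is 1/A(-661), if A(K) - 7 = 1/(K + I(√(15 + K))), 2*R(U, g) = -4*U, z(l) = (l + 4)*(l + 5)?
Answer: 1892814/13251781 - 17*I*√646/26503562 ≈ 0.14283 - 1.6303e-5*I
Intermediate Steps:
z(l) = (4 + l)*(5 + l)
R(U, g) = -2*U (R(U, g) = (-4*U)/2 = -2*U)
I(X) = -36 - 17*X - 2*X² (I(X) = 4 + (X - 2*(20 + X² + 9*X)) = 4 + (X + (-40 - 18*X - 2*X²)) = 4 + (-40 - 17*X - 2*X²) = -36 - 17*X - 2*X²)
A(K) = 7 + 1/(-66 - K - 17*√(15 + K)) (A(K) = 7 + 1/(K + (-36 - 17*√(15 + K) - (30 + 2*K))) = 7 + 1/(K + (-36 - 17*√(15 + K) - 2*(15 + K))) = 7 + 1/(K + (-36 - 17*√(15 + K) + (-30 - 2*K))) = 7 + 1/(K + (-66 - 17*√(15 + K) - 2*K)) = 7 + 1/(-66 - K - 17*√(15 + K)))
1/A(-661) = 1/((461 + 7*(-661) + 119*√(15 - 661))/(66 - 661 + 17*√(15 - 661))) = 1/((461 - 4627 + 119*√(-646))/(66 - 661 + 17*√(-646))) = 1/((461 - 4627 + 119*(I*√646))/(66 - 661 + 17*(I*√646))) = 1/((461 - 4627 + 119*I*√646)/(66 - 661 + 17*I*√646)) = 1/((-4166 + 119*I*√646)/(-595 + 17*I*√646)) = (-595 + 17*I*√646)/(-4166 + 119*I*√646)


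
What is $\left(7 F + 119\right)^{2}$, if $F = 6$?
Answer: $25921$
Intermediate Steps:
$\left(7 F + 119\right)^{2} = \left(7 \cdot 6 + 119\right)^{2} = \left(42 + 119\right)^{2} = 161^{2} = 25921$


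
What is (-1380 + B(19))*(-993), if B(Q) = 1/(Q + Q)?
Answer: 52071927/38 ≈ 1.3703e+6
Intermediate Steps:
B(Q) = 1/(2*Q)
(-1380 + B(19))*(-993) = (-1380 + (1/2)/19)*(-993) = (-1380 + (1/2)*(1/19))*(-993) = (-1380 + 1/38)*(-993) = -52439/38*(-993) = 52071927/38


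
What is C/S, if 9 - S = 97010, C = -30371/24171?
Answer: 30371/2344611171 ≈ 1.2954e-5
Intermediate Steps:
C = -30371/24171 (C = -30371*1/24171 = -30371/24171 ≈ -1.2565)
S = -97001 (S = 9 - 1*97010 = 9 - 97010 = -97001)
C/S = -30371/24171/(-97001) = -30371/24171*(-1/97001) = 30371/2344611171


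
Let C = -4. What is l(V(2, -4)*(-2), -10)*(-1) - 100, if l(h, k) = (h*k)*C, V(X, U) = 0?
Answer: -100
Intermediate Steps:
l(h, k) = -4*h*k (l(h, k) = (h*k)*(-4) = -4*h*k)
l(V(2, -4)*(-2), -10)*(-1) - 100 = -4*0*(-2)*(-10)*(-1) - 100 = -4*0*(-10)*(-1) - 100 = 0*(-1) - 100 = 0 - 100 = -100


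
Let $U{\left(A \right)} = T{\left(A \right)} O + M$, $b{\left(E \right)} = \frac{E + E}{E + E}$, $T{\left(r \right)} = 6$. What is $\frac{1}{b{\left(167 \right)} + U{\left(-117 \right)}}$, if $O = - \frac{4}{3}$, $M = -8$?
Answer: $- \frac{1}{15} \approx -0.066667$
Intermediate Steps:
$O = - \frac{4}{3}$ ($O = \left(-4\right) \frac{1}{3} = - \frac{4}{3} \approx -1.3333$)
$b{\left(E \right)} = 1$ ($b{\left(E \right)} = \frac{2 E}{2 E} = 2 E \frac{1}{2 E} = 1$)
$U{\left(A \right)} = -16$ ($U{\left(A \right)} = 6 \left(- \frac{4}{3}\right) - 8 = -8 - 8 = -16$)
$\frac{1}{b{\left(167 \right)} + U{\left(-117 \right)}} = \frac{1}{1 - 16} = \frac{1}{-15} = - \frac{1}{15}$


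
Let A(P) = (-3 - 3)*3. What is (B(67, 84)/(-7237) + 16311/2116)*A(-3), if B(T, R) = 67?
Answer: -1061108415/7656746 ≈ -138.58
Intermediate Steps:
A(P) = -18 (A(P) = -6*3 = -18)
(B(67, 84)/(-7237) + 16311/2116)*A(-3) = (67/(-7237) + 16311/2116)*(-18) = (67*(-1/7237) + 16311*(1/2116))*(-18) = (-67/7237 + 16311/2116)*(-18) = (117900935/15313492)*(-18) = -1061108415/7656746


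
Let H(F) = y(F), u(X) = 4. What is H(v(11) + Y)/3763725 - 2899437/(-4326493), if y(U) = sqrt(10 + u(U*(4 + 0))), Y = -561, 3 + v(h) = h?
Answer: 2899437/4326493 + sqrt(14)/3763725 ≈ 0.67016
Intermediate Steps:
v(h) = -3 + h
y(U) = sqrt(14) (y(U) = sqrt(10 + 4) = sqrt(14))
H(F) = sqrt(14)
H(v(11) + Y)/3763725 - 2899437/(-4326493) = sqrt(14)/3763725 - 2899437/(-4326493) = sqrt(14)*(1/3763725) - 2899437*(-1/4326493) = sqrt(14)/3763725 + 2899437/4326493 = 2899437/4326493 + sqrt(14)/3763725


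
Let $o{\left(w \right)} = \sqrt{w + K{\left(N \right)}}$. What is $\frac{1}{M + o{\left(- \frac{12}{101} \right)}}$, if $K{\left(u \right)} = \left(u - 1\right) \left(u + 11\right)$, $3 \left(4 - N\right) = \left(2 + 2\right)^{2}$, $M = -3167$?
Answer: $- \frac{2878803}{9117189712} - \frac{3 i \sqrt{2081711}}{9117189712} \approx -0.00031576 - 4.7476 \cdot 10^{-7} i$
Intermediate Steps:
$N = - \frac{4}{3}$ ($N = 4 - \frac{\left(2 + 2\right)^{2}}{3} = 4 - \frac{4^{2}}{3} = 4 - \frac{16}{3} = - \frac{4}{3} \approx -1.3333$)
$K{\left(u \right)} = \left(-1 + u\right) \left(11 + u\right)$
$o{\left(w \right)} = \sqrt{- \frac{203}{9} + w}$ ($o{\left(w \right)} = \sqrt{w + \left(-11 + \left(- \frac{4}{3}\right)^{2} + 10 \left(- \frac{4}{3}\right)\right)} = \sqrt{w - \frac{203}{9}} = \sqrt{- \frac{203}{9} + w}$)
$\frac{1}{M + o{\left(- \frac{12}{101} \right)}} = \frac{1}{-3167 + \frac{\sqrt{-203 + 9 \left(- \frac{12}{101}\right)}}{3}} = \frac{1}{-3167 + \frac{\sqrt{-203 - \frac{108}{101}}}{3}} = \frac{1}{-3167 + \frac{\sqrt{- \frac{20611}{101}}}{3}} = \frac{1}{-3167 + \frac{\frac{1}{101} i \sqrt{2081711}}{3}} = \frac{1}{-3167 + \frac{i \sqrt{2081711}}{303}}$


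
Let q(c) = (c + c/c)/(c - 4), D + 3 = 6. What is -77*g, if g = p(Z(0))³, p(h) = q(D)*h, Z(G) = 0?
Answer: 0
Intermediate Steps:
D = 3 (D = -3 + 6 = 3)
q(c) = (1 + c)/(-4 + c) (q(c) = (c + 1)/(-4 + c) = (1 + c)/(-4 + c))
p(h) = -4*h (p(h) = ((1 + 3)/(-4 + 3))*h = (4/(-1))*h = (-1*4)*h = -4*h)
g = 0 (g = (-4*0)³ = 0³ = 0)
-77*g = -77*0 = 0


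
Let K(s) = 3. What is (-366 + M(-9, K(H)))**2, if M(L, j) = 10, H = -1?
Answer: 126736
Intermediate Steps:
(-366 + M(-9, K(H)))**2 = (-366 + 10)**2 = (-356)**2 = 126736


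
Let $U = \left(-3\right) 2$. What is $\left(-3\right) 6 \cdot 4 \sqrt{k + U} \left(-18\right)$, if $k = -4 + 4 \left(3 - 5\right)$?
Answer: $3888 i \sqrt{2} \approx 5498.5 i$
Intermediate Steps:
$k = -12$ ($k = -4 + 4 \left(3 - 5\right) = -4 + 4 \left(-2\right) = -4 - 8 = -12$)
$U = -6$
$\left(-3\right) 6 \cdot 4 \sqrt{k + U} \left(-18\right) = \left(-3\right) 6 \cdot 4 \sqrt{-12 - 6} \left(-18\right) = \left(-18\right) 4 \sqrt{-18} \left(-18\right) = - 72 \cdot 3 i \sqrt{2} \left(-18\right) = - 216 i \sqrt{2} \left(-18\right) = 3888 i \sqrt{2}$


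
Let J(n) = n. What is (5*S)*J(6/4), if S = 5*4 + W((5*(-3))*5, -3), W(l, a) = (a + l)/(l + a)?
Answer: 315/2 ≈ 157.50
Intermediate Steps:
W(l, a) = 1 (W(l, a) = (a + l)/(a + l) = 1)
S = 21 (S = 5*4 + 1 = 20 + 1 = 21)
(5*S)*J(6/4) = (5*21)*(6/4) = 105*(6*(¼)) = 105*(3/2) = 315/2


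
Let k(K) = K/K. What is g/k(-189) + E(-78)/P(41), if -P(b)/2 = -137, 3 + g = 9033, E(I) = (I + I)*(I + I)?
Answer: 1249278/137 ≈ 9118.8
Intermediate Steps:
E(I) = 4*I**2 (E(I) = (2*I)*(2*I) = 4*I**2)
g = 9030 (g = -3 + 9033 = 9030)
P(b) = 274 (P(b) = -2*(-137) = 274)
k(K) = 1
g/k(-189) + E(-78)/P(41) = 9030/1 + (4*(-78)**2)/274 = 9030*1 + (4*6084)*(1/274) = 9030 + 24336*(1/274) = 9030 + 12168/137 = 1249278/137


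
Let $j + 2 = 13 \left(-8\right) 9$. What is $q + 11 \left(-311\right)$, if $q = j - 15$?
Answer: $-4374$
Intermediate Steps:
$j = -938$ ($j = -2 + 13 \left(-8\right) 9 = -2 - 936 = -938$)
$q = -953$ ($q = -938 - 15 = -953$)
$q + 11 \left(-311\right) = -953 + 11 \left(-311\right) = -953 - 3421 = -4374$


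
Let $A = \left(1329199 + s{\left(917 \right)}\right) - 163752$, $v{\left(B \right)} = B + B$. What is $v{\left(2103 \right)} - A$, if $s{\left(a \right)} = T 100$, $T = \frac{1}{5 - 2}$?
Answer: $- \frac{3483823}{3} \approx -1.1613 \cdot 10^{6}$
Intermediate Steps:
$T = \frac{1}{3} \approx 0.33333$
$v{\left(B \right)} = 2 B$
$s{\left(a \right)} = \frac{100}{3}$ ($s{\left(a \right)} = \frac{1}{3} \cdot 100 = \frac{100}{3}$)
$A = \frac{3496441}{3}$ ($A = \left(1329199 + \frac{100}{3}\right) - 163752 = \frac{3987697}{3} - 163752 = \frac{3496441}{3} \approx 1.1655 \cdot 10^{6}$)
$v{\left(2103 \right)} - A = 2 \cdot 2103 - \frac{3496441}{3} = 4206 - \frac{3496441}{3} = - \frac{3483823}{3}$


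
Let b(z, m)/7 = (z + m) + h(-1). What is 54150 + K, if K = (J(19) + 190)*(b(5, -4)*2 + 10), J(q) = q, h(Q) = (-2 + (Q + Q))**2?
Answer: 105982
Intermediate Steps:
h(Q) = (-2 + 2*Q)**2
b(z, m) = 112 + 7*m + 7*z (b(z, m) = 7*((z + m) + 4*(-1 - 1)**2) = 7*((m + z) + 4*(-2)**2) = 7*((m + z) + 4*4) = 7*((m + z) + 16) = 7*(16 + m + z) = 112 + 7*m + 7*z)
K = 51832 (K = (19 + 190)*((112 + 7*(-4) + 7*5)*2 + 10) = 209*((112 - 28 + 35)*2 + 10) = 209*(119*2 + 10) = 209*(238 + 10) = 209*248 = 51832)
54150 + K = 54150 + 51832 = 105982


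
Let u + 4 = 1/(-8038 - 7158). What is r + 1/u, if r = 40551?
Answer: 2464877339/60785 ≈ 40551.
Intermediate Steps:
u = -60785/15196 (u = -4 + 1/(-8038 - 7158) = -4 + 1/(-15196) = -4 - 1/15196 = -60785/15196 ≈ -4.0001)
r + 1/u = 40551 + 1/(-60785/15196) = 40551 - 15196/60785 = 2464877339/60785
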